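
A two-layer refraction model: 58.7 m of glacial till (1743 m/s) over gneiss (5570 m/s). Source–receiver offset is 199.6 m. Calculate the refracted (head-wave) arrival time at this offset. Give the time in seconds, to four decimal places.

0.0998 s

t = x/V₂ + 2h·√(V₂²−V₁²)/(V₁V₂).
√(V₂²−V₁²) = √(5570²−1743²) = 5290.3 m/s; delay term = 2·58.7·5290.3/(1743·5570) = 0.06397 s.
t = 199.6/5570 + 0.06397 = 0.09981 s.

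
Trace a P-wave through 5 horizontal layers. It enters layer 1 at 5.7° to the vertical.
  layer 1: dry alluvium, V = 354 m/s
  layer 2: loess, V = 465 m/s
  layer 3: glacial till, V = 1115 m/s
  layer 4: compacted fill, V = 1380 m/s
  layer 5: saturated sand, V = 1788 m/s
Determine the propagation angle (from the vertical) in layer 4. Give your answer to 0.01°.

Ray parameter p = sin 5.7° / 354 = 2.8056e-04 s/m.
sin θ_4 = p·V_4 = 2.8056e-04 × 1380 = 0.3872.
θ_4 = 22.78° from the vertical.

22.78°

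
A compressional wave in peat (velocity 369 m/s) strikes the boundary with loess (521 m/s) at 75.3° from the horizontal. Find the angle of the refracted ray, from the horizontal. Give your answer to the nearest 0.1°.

69.0°

Convert to the normal: θ₁ = 90° − 75.3° = 14.7°.
Snell's law: sin θ₂ = (V₂/V₁)·sin θ₁ = (521/369)·sin 14.7° = 0.3583.
θ₂ = arcsin 0.3583 = 21.00° from the normal.
From the interface: 90° − 21.00° = 69.00°.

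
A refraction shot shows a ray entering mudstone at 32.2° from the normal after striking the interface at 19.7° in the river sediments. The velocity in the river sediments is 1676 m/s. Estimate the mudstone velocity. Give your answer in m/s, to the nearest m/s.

2649 m/s

sin 19.7° = 0.3371; sin 32.2° = 0.5329.
V₂ = V₁·(sin θ₂/sin θ₁) = 1676·(0.5329/0.3371) = 2649.40 m/s.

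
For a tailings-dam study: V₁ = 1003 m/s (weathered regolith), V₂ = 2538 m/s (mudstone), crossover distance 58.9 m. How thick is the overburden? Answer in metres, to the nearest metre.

x_cross = 2h·√((V₂+V₁)/(V₂−V₁)) → h = x_cross / (2·√((V₂+V₁)/(V₂−V₁))).
√((V₂+V₁)/(V₂−V₁)) = √((2538+1003)/(2538−1003)) = 1.5188.
h = 58.9 / (2·1.5188) = 19.39 m.

19 m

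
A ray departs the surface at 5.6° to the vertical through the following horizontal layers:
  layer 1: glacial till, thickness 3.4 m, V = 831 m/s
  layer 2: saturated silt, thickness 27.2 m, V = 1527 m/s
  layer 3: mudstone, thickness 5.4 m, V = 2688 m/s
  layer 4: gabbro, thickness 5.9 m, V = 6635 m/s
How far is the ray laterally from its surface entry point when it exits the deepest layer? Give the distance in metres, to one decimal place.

Apply Snell's law at each interface; in layer i the horizontal offset is hᵢ·tan θᵢ.
Layer 1: θ = 5.60°; offset = 3.4·tan 5.60° = 0.333 m.
Layer 2: sin θ = 1527·sin 5.6°/831 = 0.1793, θ = 10.33°; offset = 27.2·tan 10.33° = 4.958 m.
Layer 3: sin θ = 2688·sin 5.6°/831 = 0.3156, θ = 18.40°; offset = 5.4·tan 18.40° = 1.796 m.
Layer 4: sin θ = 6635·sin 5.6°/831 = 0.7791, θ = 51.18°; offset = 5.9·tan 51.18° = 7.333 m.
Summing the layer offsets gives 14.421 m.

14.4 m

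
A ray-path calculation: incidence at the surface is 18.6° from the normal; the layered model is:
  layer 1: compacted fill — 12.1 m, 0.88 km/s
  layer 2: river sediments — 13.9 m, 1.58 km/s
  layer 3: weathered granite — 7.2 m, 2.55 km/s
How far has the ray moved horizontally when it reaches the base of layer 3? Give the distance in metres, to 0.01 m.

31.21 m

Apply Snell's law at each interface; in layer i the horizontal offset is hᵢ·tan θᵢ.
Layer 1: θ = 18.60°; offset = 12.1·tan 18.60° = 4.0721 m.
Layer 2: sin θ = 1.58·sin 18.6°/0.88 = 0.5727, θ = 34.94°; offset = 13.9·tan 34.94° = 9.7102 m.
Layer 3: sin θ = 2.55·sin 18.6°/0.88 = 0.9243, θ = 67.56°; offset = 7.2·tan 67.56° = 17.4310 m.
Σ offsets = 31.2133 m.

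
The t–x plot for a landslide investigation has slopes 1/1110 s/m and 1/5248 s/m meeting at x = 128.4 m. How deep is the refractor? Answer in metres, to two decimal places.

51.79 m

h = (x_cross/2)·√((V₂−V₁)/(V₂+V₁)).
(V₂−V₁)/(V₂+V₁) = (5248−1110)/(5248+1110) = 0.6508; √ = 0.8067.
h = (128.4/2)·0.8067 = 51.79 m.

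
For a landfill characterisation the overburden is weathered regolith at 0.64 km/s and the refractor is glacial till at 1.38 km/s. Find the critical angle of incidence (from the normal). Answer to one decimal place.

Critical incidence: sin θ_c = V₁/V₂ = 0.64/1.38 = 0.4638.
θ_c = arcsin 0.4638 = 27.63°.

27.6°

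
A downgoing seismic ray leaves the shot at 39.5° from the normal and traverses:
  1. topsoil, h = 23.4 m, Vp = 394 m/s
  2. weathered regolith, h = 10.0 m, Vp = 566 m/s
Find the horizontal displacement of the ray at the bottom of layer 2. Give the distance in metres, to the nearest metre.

p = sin θ₁/V₁ = sin 39.5°/394 = 1.6144e-03 s/m is conserved through the stack.
Layer 1: θ = 39.50°; offset = 23.4·tan 39.50° = 19.289 m.
Layer 2: sin θ = p·566 = 0.9138 → θ = 66.03°; offset = 10.0·tan 66.03° = 22.492 m.
Σ offsets = 41.781 m.

42 m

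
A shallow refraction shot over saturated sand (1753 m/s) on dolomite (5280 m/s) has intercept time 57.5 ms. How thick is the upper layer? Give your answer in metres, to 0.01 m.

53.43 m

h = tᵢ·V₁·V₂ / (2·√(V₂²−V₁²)).
√(V₂²−V₁²) = √(5280² − 1753²) = 4980.5 m/s.
h = 0.0575 s × 1753 × 5280 / (2 × 4980.5) = 53.43 m.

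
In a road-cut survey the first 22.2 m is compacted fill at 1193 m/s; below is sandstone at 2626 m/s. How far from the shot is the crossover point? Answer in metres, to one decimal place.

72.5 m

x_cross = 2h·√((V₂+V₁)/(V₂−V₁)).
(V₂+V₁)/(V₂−V₁) = (2626+1193)/(2626−1193) = 2.6650; √ = 1.6325.
x_cross = 2·22.2·1.6325 = 72.48 m.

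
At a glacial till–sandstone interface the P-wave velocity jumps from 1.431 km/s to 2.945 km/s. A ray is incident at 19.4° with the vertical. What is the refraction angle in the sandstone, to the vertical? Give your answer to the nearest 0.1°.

Snell's law: sin θ₂ = (V₂/V₁)·sin θ₁ = (2.945/1.431)·sin 19.4° = 0.6836.
θ₂ = arcsin 0.6836 = 43.12° from the normal.

43.1°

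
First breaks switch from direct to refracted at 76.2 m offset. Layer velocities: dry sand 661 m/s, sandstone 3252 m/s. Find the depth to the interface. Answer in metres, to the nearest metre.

31 m

h = (x_cross/2)·√((V₂−V₁)/(V₂+V₁)).
(V₂−V₁)/(V₂+V₁) = (3252−661)/(3252+661) = 0.6622; √ = 0.8137.
h = (76.2/2)·0.8137 = 31.00 m.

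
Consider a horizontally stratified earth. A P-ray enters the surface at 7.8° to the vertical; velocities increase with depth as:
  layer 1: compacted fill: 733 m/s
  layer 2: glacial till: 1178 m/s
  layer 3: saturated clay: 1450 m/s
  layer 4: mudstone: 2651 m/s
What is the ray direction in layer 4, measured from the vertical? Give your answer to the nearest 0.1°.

Ray parameter p = sin 7.8° / 733 = 1.8515e-04 s/m.
sin θ_4 = p·V_4 = 1.8515e-04 × 2651 = 0.4908.
θ_4 = 29.40° from the vertical.

29.4°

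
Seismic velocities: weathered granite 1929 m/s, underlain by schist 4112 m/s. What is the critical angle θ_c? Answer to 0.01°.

Critical incidence: sin θ_c = V₁/V₂ = 1929/4112 = 0.4691.
θ_c = arcsin 0.4691 = 27.98°.

27.98°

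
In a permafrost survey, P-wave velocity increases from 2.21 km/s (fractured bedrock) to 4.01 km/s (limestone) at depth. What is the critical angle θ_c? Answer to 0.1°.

33.4°

At critical incidence the refracted ray runs along the interface (θ₂ = 90°), so sin θ_c = V₁/V₂.
θ_c = arcsin(2.21/4.01) = arcsin 0.5511 = 33.44°.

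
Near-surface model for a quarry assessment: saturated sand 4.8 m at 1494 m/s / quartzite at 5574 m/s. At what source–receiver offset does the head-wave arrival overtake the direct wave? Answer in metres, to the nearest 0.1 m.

θ_c = arcsin(1494/5574) = 15.55°, so cos θ_c = 0.9634 and tᵢ = 2h cos θ_c/V₁ = 0.0062 s.
At crossover x/V₁ = x/V₂ + tᵢ ⇒ x = tᵢ/(1/V₁ − 1/V₂) = 0.00619/(6.6934e-04 − 1.7940e-04) = 12.64 m.

12.6 m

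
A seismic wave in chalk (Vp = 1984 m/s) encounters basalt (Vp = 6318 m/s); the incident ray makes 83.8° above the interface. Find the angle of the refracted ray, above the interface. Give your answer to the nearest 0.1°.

Convert to the normal: θ₁ = 90° − 83.8° = 6.2°.
Snell's law: sin θ₂ = (V₂/V₁)·sin θ₁ = (6318/1984)·sin 6.2° = 0.3439.
θ₂ = sin⁻¹(0.3439) = 20.12° (from vertical).
From the interface: 90° − 20.12° = 69.88°.

69.9°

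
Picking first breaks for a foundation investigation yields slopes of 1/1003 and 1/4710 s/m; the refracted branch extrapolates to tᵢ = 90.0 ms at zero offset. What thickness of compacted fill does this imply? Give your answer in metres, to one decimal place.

θ_c = arcsin(1003/4710) = 12.30°; cos θ_c = 0.9771.
tᵢ = 2h cos θ_c/V₁ ⇒ h = tᵢ·V₁/(2 cos θ_c) = 0.09·1003/(2·0.9771) = 46.19 m.

46.2 m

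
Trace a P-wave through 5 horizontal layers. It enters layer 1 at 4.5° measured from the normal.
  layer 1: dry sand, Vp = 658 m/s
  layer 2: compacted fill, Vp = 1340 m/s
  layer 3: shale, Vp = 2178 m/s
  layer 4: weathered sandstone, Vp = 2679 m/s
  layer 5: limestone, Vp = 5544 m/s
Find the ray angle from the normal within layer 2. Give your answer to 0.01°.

Snell's law across each interface conserves sin θ / V, so sin θ_2 = V_2·sin θ₁/V₁.
sin θ_2 = 1340 × sin 4.5° / 658 = 0.1598.
θ_2 = 9.19° from the vertical.

9.19°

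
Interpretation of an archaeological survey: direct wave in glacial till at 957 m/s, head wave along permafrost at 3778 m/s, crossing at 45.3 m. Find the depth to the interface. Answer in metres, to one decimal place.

17.5 m

h = (x_cross/2)·√((V₂−V₁)/(V₂+V₁)).
(V₂−V₁)/(V₂+V₁) = (3778−957)/(3778+957) = 0.5958; √ = 0.7719.
h = (45.3/2)·0.7719 = 17.48 m.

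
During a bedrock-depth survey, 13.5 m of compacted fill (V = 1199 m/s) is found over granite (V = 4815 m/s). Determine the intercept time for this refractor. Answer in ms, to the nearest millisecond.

22 ms

θ_c = arcsin(V₁/V₂) = arcsin(1199/4815) = 14.42°; cos θ_c = 0.9685.
tᵢ = 2h·cos θ_c / V₁ = 2·13.5·0.9685 / 1199 = 0.02181 s.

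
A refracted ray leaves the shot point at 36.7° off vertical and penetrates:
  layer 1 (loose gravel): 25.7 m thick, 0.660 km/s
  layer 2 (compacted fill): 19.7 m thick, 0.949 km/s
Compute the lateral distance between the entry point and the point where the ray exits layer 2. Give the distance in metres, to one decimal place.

52.3 m

Apply Snell's law at each interface; in layer i the horizontal offset is hᵢ·tan θᵢ.
Layer 1: θ = 36.70°; offset = 25.7·tan 36.70° = 19.156 m.
Layer 2: sin θ = 0.949·sin 36.7°/0.660 = 0.8593, θ = 59.24°; offset = 19.7·tan 59.24° = 33.099 m.
Σ offsets = 52.255 m.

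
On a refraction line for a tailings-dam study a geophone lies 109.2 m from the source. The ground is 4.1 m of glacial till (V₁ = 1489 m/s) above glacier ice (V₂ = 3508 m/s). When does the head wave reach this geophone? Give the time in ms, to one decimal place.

36.1 ms

θ_c = arcsin(V₁/V₂) = arcsin(1489/3508) = 25.12°, cos θ_c = 0.9054.
Intercept time tᵢ = 2h cos θ_c / V₁ = 2·4.1·0.9054/1489 = 0.00499 s.
t = x/V₂ + tᵢ = 109.2/3508 + 0.00499 = 0.03612 s.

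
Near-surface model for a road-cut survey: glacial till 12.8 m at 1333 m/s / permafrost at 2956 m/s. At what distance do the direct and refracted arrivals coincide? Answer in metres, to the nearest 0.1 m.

41.6 m

x_cross = 2h·√((V₂+V₁)/(V₂−V₁)).
(V₂+V₁)/(V₂−V₁) = (2956+1333)/(2956−1333) = 2.6426; √ = 1.6256.
x_cross = 2·12.8·1.6256 = 41.62 m.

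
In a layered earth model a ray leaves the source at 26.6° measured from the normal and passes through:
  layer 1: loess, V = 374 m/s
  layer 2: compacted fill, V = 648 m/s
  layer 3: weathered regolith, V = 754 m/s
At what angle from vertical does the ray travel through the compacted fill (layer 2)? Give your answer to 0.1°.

50.9°

Ray parameter p = sin 26.6° / 374 = 1.1972e-03 s/m.
sin θ_2 = p·V_2 = 1.1972e-03 × 648 = 0.7758.
θ_2 = arcsin 0.7758 = 50.88°.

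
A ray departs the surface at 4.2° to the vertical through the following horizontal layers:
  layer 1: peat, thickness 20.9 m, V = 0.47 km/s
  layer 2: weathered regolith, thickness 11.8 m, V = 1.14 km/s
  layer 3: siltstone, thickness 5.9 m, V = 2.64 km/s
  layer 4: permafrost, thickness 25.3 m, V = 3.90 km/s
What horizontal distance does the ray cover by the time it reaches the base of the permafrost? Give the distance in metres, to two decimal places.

p = sin θ₁/V₁ = sin 4.2°/0.47 = 1.5583e-01 s/km is conserved through the stack.
Layer 1: θ = 4.20°; offset = 20.9·tan 4.20° = 1.5348 m.
Layer 2: sin θ = p·1.14 = 0.1776 → θ = 10.23°; offset = 11.8·tan 10.23° = 2.1300 m.
Layer 3: sin θ = p·2.64 = 0.4114 → θ = 24.29°; offset = 5.9·tan 24.29° = 2.6629 m.
Layer 4: sin θ = p·3.90 = 0.6077 → θ = 37.42°; offset = 25.3·tan 37.42° = 19.3607 m.
Total horizontal offset = 25.6885 m.

25.69 m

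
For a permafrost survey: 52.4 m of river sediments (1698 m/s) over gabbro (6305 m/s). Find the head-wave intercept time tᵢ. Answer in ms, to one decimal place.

59.4 ms

tᵢ = 2h·√(V₂²−V₁²)/(V₁V₂).
√(V₂²−V₁²) = √(6305²−1698²) = 6072.1 m/s.
tᵢ = 2·52.4·6072.1/(1698·6305) = 0.05944 s.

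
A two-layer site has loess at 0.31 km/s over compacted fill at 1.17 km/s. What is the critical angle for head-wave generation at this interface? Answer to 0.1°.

At critical incidence the refracted ray runs along the interface (θ₂ = 90°), so sin θ_c = V₁/V₂.
θ_c = arcsin(0.31/1.17) = arcsin 0.2650 = 15.36°.

15.4°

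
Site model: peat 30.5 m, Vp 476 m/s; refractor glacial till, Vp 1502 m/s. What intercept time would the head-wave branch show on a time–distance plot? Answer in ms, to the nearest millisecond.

tᵢ = 2h·√(V₂²−V₁²)/(V₁V₂).
√(V₂²−V₁²) = √(1502²−476²) = 1424.6 m/s.
tᵢ = 2·30.5·1424.6/(476·1502) = 0.12155 s.

122 ms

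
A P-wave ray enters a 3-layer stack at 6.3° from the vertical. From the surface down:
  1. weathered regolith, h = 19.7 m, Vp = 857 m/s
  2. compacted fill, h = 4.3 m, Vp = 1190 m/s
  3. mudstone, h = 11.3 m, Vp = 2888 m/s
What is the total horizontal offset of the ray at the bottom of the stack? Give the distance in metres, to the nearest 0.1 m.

7.3 m

p = sin θ₁/V₁ = sin 6.3°/857 = 1.2804e-04 s/m is conserved through the stack.
Layer 1: θ = 6.30°; offset = 19.7·tan 6.30° = 2.175 m.
Layer 2: sin θ = p·1190 = 0.1524 → θ = 8.76°; offset = 4.3·tan 8.76° = 0.663 m.
Layer 3: sin θ = p·2888 = 0.3698 → θ = 21.70°; offset = 11.3·tan 21.70° = 4.497 m.
Summing the layer offsets gives 7.335 m.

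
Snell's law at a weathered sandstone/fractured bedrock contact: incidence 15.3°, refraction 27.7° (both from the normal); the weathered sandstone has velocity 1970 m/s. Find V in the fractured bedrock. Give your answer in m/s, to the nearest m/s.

Snell's law: sin 15.3°/V₁ = sin 27.7°/V₂.
V₂ = V₁·sin 27.7°/sin 15.3° = 1970 × 1.7616 = 3470.38 m/s.

3470 m/s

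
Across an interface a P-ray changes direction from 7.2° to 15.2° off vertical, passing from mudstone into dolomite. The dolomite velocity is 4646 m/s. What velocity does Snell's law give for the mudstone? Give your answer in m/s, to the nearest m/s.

Snell's law: sin 7.2°/V₁ = sin 15.2°/V₂.
V₁ = V₂·sin 7.2°/sin 15.2° = 4646 × 0.4780 = 2220.91 m/s.

2221 m/s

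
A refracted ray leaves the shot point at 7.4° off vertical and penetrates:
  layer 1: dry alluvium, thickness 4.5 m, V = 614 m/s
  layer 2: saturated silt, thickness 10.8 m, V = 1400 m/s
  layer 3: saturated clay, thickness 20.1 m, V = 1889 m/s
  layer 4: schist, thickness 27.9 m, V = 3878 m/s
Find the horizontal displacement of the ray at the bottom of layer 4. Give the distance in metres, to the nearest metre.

52 m

Ray parameter p = sin 7.4° / 614 m/s = 2.0976e-04 s/m.
Layer 1: θ = 7.40°; offset = 4.5·tan 7.40° = 0.584 m.
Layer 2: sin θ = p·1400 = 0.2937 → θ = 17.08°; offset = 10.8·tan 17.08° = 3.318 m.
Layer 3: sin θ = p·1889 = 0.3962 → θ = 23.34°; offset = 20.1·tan 23.34° = 8.675 m.
Layer 4: sin θ = p·3878 = 0.8135 → θ = 54.44°; offset = 27.9·tan 54.44° = 39.022 m.
Summing the layer offsets gives 51.599 m.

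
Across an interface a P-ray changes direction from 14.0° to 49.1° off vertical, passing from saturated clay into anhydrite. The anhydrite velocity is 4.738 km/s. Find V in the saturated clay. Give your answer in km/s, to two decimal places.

Snell's law: sin 14.0°/V₁ = sin 49.1°/V₂.
V₁ = V₂·sin 14.0°/sin 49.1° = 4.738 × 0.3201 = 1.52 km/s.

1.52 km/s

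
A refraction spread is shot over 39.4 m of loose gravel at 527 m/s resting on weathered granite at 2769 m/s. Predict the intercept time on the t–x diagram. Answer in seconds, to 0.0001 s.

0.1468 s

θ_c = arcsin(V₁/V₂) = arcsin(527/2769) = 10.97°; cos θ_c = 0.9817.
tᵢ = 2h·cos θ_c / V₁ = 2·39.4·0.9817 / 527 = 0.14679 s.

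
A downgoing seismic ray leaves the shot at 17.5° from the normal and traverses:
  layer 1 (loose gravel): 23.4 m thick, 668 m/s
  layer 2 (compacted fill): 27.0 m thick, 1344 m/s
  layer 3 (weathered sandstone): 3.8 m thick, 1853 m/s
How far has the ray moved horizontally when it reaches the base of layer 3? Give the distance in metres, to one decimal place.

33.6 m

Ray parameter p = sin 17.5° / 668 m/s = 4.5016e-04 s/m.
Layer 1: θ = 17.50°; offset = 23.4·tan 17.50° = 7.378 m.
Layer 2: sin θ = p·1344 = 0.6050 → θ = 37.23°; offset = 27.0·tan 37.23° = 20.516 m.
Layer 3: sin θ = p·1853 = 0.8341 → θ = 56.53°; offset = 3.8·tan 56.53° = 5.747 m.
Σ offsets = 33.641 m.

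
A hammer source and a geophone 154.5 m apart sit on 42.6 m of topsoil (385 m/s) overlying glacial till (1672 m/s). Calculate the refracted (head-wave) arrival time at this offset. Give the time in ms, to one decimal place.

307.8 ms

t = x/V₂ + 2h·√(V₂²−V₁²)/(V₁V₂).
√(V₂²−V₁²) = √(1672²−385²) = 1627.1 m/s; delay term = 2·42.6·1627.1/(385·1672) = 0.21535 s.
t = 154.5/1672 + 0.21535 = 0.30776 s.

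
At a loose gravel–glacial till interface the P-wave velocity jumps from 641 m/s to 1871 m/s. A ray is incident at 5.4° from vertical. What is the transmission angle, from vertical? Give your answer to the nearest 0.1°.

15.9°

sin θ₁/V₁ = sin θ₂/V₂ ⇒ sin θ₂ = 1871·sin 5.4°/641 = 1871·0.0941/641 = 0.2747.
θ₂ = arcsin 0.2747 = 15.94° from the normal.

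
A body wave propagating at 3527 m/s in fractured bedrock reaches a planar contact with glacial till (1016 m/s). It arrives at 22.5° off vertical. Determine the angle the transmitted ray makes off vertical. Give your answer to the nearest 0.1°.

6.3°

sin θ₁/V₁ = sin θ₂/V₂ ⇒ sin θ₂ = 1016·sin 22.5°/3527 = 1016·0.3827/3527 = 0.1102.
θ₂ = sin⁻¹(0.1102) = 6.33° (from vertical).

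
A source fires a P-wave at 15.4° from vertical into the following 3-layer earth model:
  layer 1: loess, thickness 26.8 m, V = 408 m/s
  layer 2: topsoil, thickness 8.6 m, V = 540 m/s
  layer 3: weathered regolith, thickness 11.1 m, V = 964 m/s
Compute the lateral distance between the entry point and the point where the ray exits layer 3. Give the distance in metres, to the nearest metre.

20 m

Apply Snell's law at each interface; in layer i the horizontal offset is hᵢ·tan θᵢ.
Layer 1: θ = 15.40°; offset = 26.8·tan 15.40° = 7.382 m.
Layer 2: sin θ = 540·sin 15.4°/408 = 0.3515, θ = 20.58°; offset = 8.6·tan 20.58° = 3.229 m.
Layer 3: sin θ = 964·sin 15.4°/408 = 0.6274, θ = 38.86°; offset = 11.1·tan 38.86° = 8.944 m.
Σ offsets = 19.555 m.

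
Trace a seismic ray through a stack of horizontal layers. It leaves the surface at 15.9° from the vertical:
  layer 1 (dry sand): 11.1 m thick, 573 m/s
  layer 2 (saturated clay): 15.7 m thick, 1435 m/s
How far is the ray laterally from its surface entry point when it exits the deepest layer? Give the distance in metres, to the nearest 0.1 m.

p = sin θ₁/V₁ = sin 15.9°/573 = 4.7811e-04 s/m is conserved through the stack.
Layer 1: θ = 15.90°; offset = 11.1·tan 15.90° = 3.162 m.
Layer 2: sin θ = p·1435 = 0.6861 → θ = 43.32°; offset = 15.7·tan 43.32° = 14.806 m.
Σ offsets = 17.968 m.

18.0 m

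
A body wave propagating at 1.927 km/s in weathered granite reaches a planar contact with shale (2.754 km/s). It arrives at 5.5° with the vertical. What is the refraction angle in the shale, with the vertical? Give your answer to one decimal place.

Snell's law: sin θ₂ = (V₂/V₁)·sin θ₁ = (2.754/1.927)·sin 5.5° = 0.1370.
θ₂ = arcsin 0.1370 = 7.87° from the normal.

7.9°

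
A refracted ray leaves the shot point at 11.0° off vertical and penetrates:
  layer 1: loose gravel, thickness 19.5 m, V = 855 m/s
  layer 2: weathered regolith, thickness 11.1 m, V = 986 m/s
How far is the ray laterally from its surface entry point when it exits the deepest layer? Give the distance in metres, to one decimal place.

p = sin θ₁/V₁ = sin 11.0°/855 = 2.2317e-04 s/m is conserved through the stack.
Layer 1: θ = 11.00°; offset = 19.5·tan 11.00° = 3.790 m.
Layer 2: sin θ = p·986 = 0.2200 → θ = 12.71°; offset = 11.1·tan 12.71° = 2.504 m.
Total horizontal offset = 6.294 m.

6.3 m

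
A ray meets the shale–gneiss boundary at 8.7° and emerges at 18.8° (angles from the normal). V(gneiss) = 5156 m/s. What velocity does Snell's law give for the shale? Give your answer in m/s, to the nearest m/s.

sin 8.7° = 0.1513; sin 18.8° = 0.3223.
V₁ = V₂·(sin θ₁/sin θ₂) = 5156·(0.1513/0.3223) = 2420.06 m/s.

2420 m/s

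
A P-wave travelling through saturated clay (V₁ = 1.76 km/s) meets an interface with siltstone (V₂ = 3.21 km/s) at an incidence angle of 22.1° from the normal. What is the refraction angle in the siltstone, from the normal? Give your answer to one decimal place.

43.3°

sin θ₁/V₁ = sin θ₂/V₂ ⇒ sin θ₂ = 3.21·sin 22.1°/1.76 = 3.21·0.3762/1.76 = 0.6862.
θ₂ = arcsin 0.6862 = 43.33° from the normal.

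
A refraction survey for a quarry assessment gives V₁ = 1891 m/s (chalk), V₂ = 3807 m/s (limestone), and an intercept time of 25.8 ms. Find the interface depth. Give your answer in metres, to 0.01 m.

h = tᵢ·V₁·V₂ / (2·√(V₂²−V₁²)).
√(V₂²−V₁²) = √(3807² − 1891²) = 3304.1 m/s.
h = 0.0258 s × 1891 × 3807 / (2 × 3304.1) = 28.11 m.

28.11 m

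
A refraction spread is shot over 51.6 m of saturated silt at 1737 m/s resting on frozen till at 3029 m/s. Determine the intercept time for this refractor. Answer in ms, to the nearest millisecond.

49 ms

tᵢ = 2h·√(V₂²−V₁²)/(V₁V₂).
√(V₂²−V₁²) = √(3029²−1737²) = 2481.5 m/s.
tᵢ = 2·51.6·2481.5/(1737·3029) = 0.04867 s.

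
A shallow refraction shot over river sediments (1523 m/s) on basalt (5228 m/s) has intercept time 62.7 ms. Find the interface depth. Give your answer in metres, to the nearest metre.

50 m

θ_c = arcsin(1523/5228) = 16.94°; cos θ_c = 0.9566.
tᵢ = 2h cos θ_c/V₁ ⇒ h = tᵢ·V₁/(2 cos θ_c) = 0.0627·1523/(2·0.9566) = 49.91 m.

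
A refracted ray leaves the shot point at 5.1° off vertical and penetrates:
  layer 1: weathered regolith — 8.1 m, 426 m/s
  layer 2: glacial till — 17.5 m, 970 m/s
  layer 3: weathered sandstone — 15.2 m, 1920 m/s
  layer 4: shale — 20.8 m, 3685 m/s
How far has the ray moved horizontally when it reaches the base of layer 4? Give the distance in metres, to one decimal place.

Apply Snell's law at each interface; in layer i the horizontal offset is hᵢ·tan θᵢ.
Layer 1: θ = 5.10°; offset = 8.1·tan 5.10° = 0.723 m.
Layer 2: sin θ = 970·sin 5.1°/426 = 0.2024, θ = 11.68°; offset = 17.5·tan 11.68° = 3.617 m.
Layer 3: sin θ = 1920·sin 5.1°/426 = 0.4007, θ = 23.62°; offset = 15.2·tan 23.62° = 6.647 m.
Layer 4: sin θ = 3685·sin 5.1°/426 = 0.7690, θ = 50.26°; offset = 20.8·tan 50.26° = 25.018 m.
Total horizontal offset = 36.005 m.

36.0 m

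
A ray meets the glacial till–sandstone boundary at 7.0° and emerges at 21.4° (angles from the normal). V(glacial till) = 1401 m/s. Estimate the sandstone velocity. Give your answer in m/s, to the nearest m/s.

4195 m/s

sin 7.0° = 0.1219; sin 21.4° = 0.3649.
V₂ = V₁·(sin θ₂/sin θ₁) = 1401·(0.3649/0.1219) = 4194.59 m/s.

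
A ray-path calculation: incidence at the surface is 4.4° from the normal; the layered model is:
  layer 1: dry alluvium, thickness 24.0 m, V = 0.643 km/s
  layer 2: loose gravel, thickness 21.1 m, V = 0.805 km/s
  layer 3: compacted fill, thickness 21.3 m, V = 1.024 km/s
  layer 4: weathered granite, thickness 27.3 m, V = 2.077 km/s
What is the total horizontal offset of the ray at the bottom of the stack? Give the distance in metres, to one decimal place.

13.5 m

Apply Snell's law at each interface; in layer i the horizontal offset is hᵢ·tan θᵢ.
Layer 1: θ = 4.40°; offset = 24.0·tan 4.40° = 1.847 m.
Layer 2: sin θ = 0.805·sin 4.4°/0.643 = 0.0960, θ = 5.51°; offset = 21.1·tan 5.51° = 2.036 m.
Layer 3: sin θ = 1.024·sin 4.4°/0.643 = 0.1222, θ = 7.02°; offset = 21.3·tan 7.02° = 2.622 m.
Layer 4: sin θ = 2.077·sin 4.4°/0.643 = 0.2478, θ = 14.35°; offset = 27.3·tan 14.35° = 6.983 m.
Total horizontal offset = 13.488 m.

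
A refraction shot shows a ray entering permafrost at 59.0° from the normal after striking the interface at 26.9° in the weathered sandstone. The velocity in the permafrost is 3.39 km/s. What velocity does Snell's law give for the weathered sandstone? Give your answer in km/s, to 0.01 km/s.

1.79 km/s

sin 26.9° = 0.4524; sin 59.0° = 0.8572.
V₁ = V₂·(sin θ₁/sin θ₂) = 3.39·(0.4524/0.8572) = 1.79 km/s.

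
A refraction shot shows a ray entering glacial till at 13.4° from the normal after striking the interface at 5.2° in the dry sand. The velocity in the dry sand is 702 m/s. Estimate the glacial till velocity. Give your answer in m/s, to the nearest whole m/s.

1795 m/s

sin 5.2° = 0.0906; sin 13.4° = 0.2317.
V₂ = V₁·(sin θ₂/sin θ₁) = 702·(0.2317/0.0906) = 1795.02 m/s.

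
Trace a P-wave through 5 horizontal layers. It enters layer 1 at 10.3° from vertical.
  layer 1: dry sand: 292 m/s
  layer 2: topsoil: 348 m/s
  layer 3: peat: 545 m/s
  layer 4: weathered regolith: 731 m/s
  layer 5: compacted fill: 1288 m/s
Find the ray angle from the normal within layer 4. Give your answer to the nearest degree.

Ray parameter p = sin 10.3° / 292 = 6.1234e-04 s/m.
sin θ_4 = p·V_4 = 6.1234e-04 × 731 = 0.4476.
θ_4 = 26.59° from the vertical.

27°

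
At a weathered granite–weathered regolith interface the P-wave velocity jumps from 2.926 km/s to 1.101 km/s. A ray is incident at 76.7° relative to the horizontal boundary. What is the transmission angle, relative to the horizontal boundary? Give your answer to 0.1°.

85.0°

Angle from the normal: 90° − 76.7° = 13.3°.
sin θ₁/V₁ = sin θ₂/V₂ ⇒ sin θ₂ = 1.101·sin 13.3°/2.926 = 1.101·0.2300/2.926 = 0.0866.
θ₂ = sin⁻¹(0.0866) = 4.97° (from vertical).
From the interface: 90° − 4.97° = 85.03°.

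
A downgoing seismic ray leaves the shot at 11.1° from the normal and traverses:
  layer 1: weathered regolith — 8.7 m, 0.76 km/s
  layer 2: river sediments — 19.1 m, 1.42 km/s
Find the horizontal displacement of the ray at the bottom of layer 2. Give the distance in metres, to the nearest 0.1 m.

p = sin θ₁/V₁ = sin 11.1°/0.76 = 2.5332e-01 s/km is conserved through the stack.
Layer 1: θ = 11.10°; offset = 8.7·tan 11.10° = 1.707 m.
Layer 2: sin θ = p·1.42 = 0.3597 → θ = 21.08°; offset = 19.1·tan 21.08° = 7.363 m.
Σ offsets = 9.070 m.

9.1 m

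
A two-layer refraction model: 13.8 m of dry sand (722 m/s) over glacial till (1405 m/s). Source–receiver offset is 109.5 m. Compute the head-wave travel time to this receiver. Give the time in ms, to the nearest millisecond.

111 ms

t = x/V₂ + 2h·√(V₂²−V₁²)/(V₁V₂).
√(V₂²−V₁²) = √(1405²−722²) = 1205.3 m/s; delay term = 2·13.8·1205.3/(722·1405) = 0.03279 s.
t = 109.5/1405 + 0.03279 = 0.11073 s.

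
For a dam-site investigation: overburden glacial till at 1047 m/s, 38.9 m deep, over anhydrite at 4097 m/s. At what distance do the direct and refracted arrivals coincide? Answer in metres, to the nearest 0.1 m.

x_cross = 2h·√((V₂+V₁)/(V₂−V₁)).
(V₂+V₁)/(V₂−V₁) = (4097+1047)/(4097−1047) = 1.6866; √ = 1.2987.
x_cross = 2·38.9·1.2987 = 101.04 m.

101.0 m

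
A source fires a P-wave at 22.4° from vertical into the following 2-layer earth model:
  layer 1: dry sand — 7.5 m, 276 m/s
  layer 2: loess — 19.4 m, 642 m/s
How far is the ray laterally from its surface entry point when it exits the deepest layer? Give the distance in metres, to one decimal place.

Ray parameter p = sin 22.4° / 276 m/s = 1.3807e-03 s/m.
Layer 1: θ = 22.40°; offset = 7.5·tan 22.40° = 3.091 m.
Layer 2: sin θ = p·642 = 0.8864 → θ = 62.42°; offset = 19.4·tan 62.42° = 37.148 m.
Total horizontal offset = 40.239 m.

40.2 m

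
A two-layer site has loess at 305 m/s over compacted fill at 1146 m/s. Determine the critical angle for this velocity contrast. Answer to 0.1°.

15.4°

Critical incidence: sin θ_c = V₁/V₂ = 305/1146 = 0.2661.
θ_c = arcsin 0.2661 = 15.43°.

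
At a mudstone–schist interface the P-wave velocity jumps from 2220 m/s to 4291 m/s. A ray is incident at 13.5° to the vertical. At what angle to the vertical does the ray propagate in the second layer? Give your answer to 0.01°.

26.82°

sin θ₁/V₁ = sin θ₂/V₂ ⇒ sin θ₂ = 4291·sin 13.5°/2220 = 4291·0.2334/2220 = 0.4512.
θ₂ = sin⁻¹(0.4512) = 26.82° (from vertical).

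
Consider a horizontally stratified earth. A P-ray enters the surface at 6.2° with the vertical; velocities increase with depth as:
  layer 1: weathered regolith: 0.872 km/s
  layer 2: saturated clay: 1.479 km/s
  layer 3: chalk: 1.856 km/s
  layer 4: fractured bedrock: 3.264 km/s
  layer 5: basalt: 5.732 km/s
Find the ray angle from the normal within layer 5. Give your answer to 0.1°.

Snell's law across each interface conserves sin θ / V, so sin θ_5 = V_5·sin θ₁/V₁.
sin θ_5 = 5.732 × sin 6.2° / 0.872 = 0.7099.
θ_5 = 45.23° from the vertical.

45.2°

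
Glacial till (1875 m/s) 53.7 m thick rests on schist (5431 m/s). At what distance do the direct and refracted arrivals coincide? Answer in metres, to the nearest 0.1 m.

x_cross = 2h·√((V₂+V₁)/(V₂−V₁)).
(V₂+V₁)/(V₂−V₁) = (5431+1875)/(5431−1875) = 2.0546; √ = 1.4334.
x_cross = 2·53.7·1.4334 = 153.94 m.

153.9 m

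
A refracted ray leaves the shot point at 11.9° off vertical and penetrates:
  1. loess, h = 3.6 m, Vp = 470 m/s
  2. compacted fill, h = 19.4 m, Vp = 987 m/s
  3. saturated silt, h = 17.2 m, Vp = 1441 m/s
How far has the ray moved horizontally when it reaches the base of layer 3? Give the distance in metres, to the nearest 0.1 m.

Ray parameter p = sin 11.9° / 470 m/s = 4.3873e-04 s/m.
Layer 1: θ = 11.90°; offset = 3.6·tan 11.90° = 0.759 m.
Layer 2: sin θ = p·987 = 0.4330 → θ = 25.66°; offset = 19.4·tan 25.66° = 9.320 m.
Layer 3: sin θ = p·1441 = 0.6322 → θ = 39.21°; offset = 17.2·tan 39.21° = 14.035 m.
Total horizontal offset = 24.113 m.

24.1 m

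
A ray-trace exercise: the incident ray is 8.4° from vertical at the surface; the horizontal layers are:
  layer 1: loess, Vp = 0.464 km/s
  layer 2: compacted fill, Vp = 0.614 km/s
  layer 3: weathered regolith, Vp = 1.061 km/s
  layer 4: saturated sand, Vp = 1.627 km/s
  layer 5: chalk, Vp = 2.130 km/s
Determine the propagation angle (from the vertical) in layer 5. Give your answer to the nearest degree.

42°

Snell's law across each interface conserves sin θ / V, so sin θ_5 = V_5·sin θ₁/V₁.
sin θ_5 = 2.130 × sin 8.4° / 0.464 = 0.6706.
θ_5 = arcsin 0.6706 = 42.11°.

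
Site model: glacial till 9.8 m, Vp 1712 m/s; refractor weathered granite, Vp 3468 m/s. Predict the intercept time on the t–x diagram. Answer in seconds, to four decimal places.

0.0100 s

θ_c = arcsin(V₁/V₂) = arcsin(1712/3468) = 29.58°; cos θ_c = 0.8697.
tᵢ = 2h·cos θ_c / V₁ = 2·9.8·0.8697 / 1712 = 0.00996 s.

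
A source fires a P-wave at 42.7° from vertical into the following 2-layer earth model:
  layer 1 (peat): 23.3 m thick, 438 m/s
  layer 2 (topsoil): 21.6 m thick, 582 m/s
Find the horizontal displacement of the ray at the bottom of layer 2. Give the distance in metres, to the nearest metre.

66 m

Ray parameter p = sin 42.7° / 438 m/s = 1.5483e-03 s/m.
Layer 1: θ = 42.70°; offset = 23.3·tan 42.70° = 21.501 m.
Layer 2: sin θ = p·582 = 0.9011 → θ = 64.31°; offset = 21.6·tan 64.31° = 44.892 m.
Σ offsets = 66.393 m.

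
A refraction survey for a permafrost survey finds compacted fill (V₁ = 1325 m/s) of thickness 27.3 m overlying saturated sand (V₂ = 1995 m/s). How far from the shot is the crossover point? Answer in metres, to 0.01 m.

θ_c = arcsin(1325/1995) = 41.62°, so cos θ_c = 0.7476 and tᵢ = 2h cos θ_c/V₁ = 0.0308 s.
At crossover x/V₁ = x/V₂ + tᵢ ⇒ x = tᵢ/(1/V₁ − 1/V₂) = 0.03081/(7.5472e-04 − 5.0125e-04) = 121.54 m.

121.54 m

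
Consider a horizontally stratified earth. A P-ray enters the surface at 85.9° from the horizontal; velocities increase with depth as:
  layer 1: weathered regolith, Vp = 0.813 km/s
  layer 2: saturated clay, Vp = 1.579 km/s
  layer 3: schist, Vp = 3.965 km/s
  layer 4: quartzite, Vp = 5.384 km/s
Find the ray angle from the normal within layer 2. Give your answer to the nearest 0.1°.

From the normal: θ₁ = 90° − 85.9° = 4.1°.
Ray parameter p = sin 4.1° / 0.813 = 8.7943e-02 s/km.
sin θ_2 = p·V_2 = 8.7943e-02 × 1.579 = 0.1389.
θ_2 = 7.98° from the vertical.

8.0°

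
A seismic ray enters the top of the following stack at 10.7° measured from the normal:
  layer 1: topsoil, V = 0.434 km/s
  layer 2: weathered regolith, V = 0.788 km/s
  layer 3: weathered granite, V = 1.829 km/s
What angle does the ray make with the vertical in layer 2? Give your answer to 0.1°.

19.7°

Snell's law across each interface conserves sin θ / V, so sin θ_2 = V_2·sin θ₁/V₁.
sin θ_2 = 0.788 × sin 10.7° / 0.434 = 0.3371.
θ_2 = 19.70° from the vertical.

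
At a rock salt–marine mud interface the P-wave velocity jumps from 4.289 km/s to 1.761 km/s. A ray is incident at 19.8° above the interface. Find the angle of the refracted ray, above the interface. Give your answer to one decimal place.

Angle from the normal: 90° − 19.8° = 70.2°.
sin θ₁/V₁ = sin θ₂/V₂ ⇒ sin θ₂ = 1.761·sin 70.2°/4.289 = 1.761·0.9409/4.289 = 0.3863.
θ₂ = sin⁻¹(0.3863) = 22.73° (from vertical).
From the interface: 90° − 22.73° = 67.27°.

67.3°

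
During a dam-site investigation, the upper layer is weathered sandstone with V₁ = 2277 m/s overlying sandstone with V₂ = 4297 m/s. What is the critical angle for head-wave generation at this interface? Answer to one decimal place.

32.0°

At critical incidence the refracted ray runs along the interface (θ₂ = 90°), so sin θ_c = V₁/V₂.
θ_c = arcsin(2277/4297) = arcsin 0.5299 = 32.00°.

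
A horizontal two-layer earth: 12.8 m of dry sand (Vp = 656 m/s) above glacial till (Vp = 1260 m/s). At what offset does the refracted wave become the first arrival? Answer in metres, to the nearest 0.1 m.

x_cross = 2h·√((V₂+V₁)/(V₂−V₁)).
(V₂+V₁)/(V₂−V₁) = (1260+656)/(1260−656) = 3.1722; √ = 1.7811.
x_cross = 2·12.8·1.7811 = 45.60 m.

45.6 m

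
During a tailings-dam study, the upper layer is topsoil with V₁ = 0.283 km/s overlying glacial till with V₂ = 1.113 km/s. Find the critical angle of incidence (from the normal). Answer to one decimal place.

14.7°

At critical incidence the refracted ray runs along the interface (θ₂ = 90°), so sin θ_c = V₁/V₂.
θ_c = arcsin(0.283/1.113) = arcsin 0.2543 = 14.73°.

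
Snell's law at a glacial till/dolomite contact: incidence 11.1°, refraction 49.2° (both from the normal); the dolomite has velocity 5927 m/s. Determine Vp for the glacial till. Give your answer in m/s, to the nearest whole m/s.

sin 11.1° = 0.1925; sin 49.2° = 0.7570.
V₁ = V₂·(sin θ₁/sin θ₂) = 5927·(0.1925/0.7570) = 1507.38 m/s.

1507 m/s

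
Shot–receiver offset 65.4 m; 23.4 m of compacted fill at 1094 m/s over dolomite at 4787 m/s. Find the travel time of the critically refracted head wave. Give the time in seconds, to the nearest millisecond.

0.055 s

θ_c = arcsin(V₁/V₂) = arcsin(1094/4787) = 13.21°, cos θ_c = 0.9735.
Intercept time tᵢ = 2h cos θ_c / V₁ = 2·23.4·0.9735/1094 = 0.04165 s.
t = x/V₂ + tᵢ = 65.4/4787 + 0.04165 = 0.05531 s.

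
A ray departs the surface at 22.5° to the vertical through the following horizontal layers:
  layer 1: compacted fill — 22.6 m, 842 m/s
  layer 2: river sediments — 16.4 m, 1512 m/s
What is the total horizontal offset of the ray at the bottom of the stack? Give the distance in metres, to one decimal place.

24.9 m

Apply Snell's law at each interface; in layer i the horizontal offset is hᵢ·tan θᵢ.
Layer 1: θ = 22.50°; offset = 22.6·tan 22.50° = 9.361 m.
Layer 2: sin θ = 1512·sin 22.5°/842 = 0.6872, θ = 43.41°; offset = 16.4·tan 43.41° = 15.513 m.
Total horizontal offset = 24.874 m.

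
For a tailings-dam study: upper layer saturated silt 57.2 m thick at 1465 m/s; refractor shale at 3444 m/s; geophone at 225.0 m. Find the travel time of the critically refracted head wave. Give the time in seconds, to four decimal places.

θ_c = arcsin(V₁/V₂) = arcsin(1465/3444) = 25.17°, cos θ_c = 0.9050.
Intercept time tᵢ = 2h cos θ_c / V₁ = 2·57.2·0.9050/1465 = 0.07067 s.
t = x/V₂ + tᵢ = 225.0/3444 + 0.07067 = 0.13600 s.

0.1360 s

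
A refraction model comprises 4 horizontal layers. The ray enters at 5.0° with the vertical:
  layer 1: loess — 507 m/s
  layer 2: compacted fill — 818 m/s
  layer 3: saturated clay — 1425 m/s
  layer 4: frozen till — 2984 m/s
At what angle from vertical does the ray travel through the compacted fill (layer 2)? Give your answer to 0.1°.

Ray parameter p = sin 5.0° / 507 = 1.7190e-04 s/m.
sin θ_2 = p·V_2 = 1.7190e-04 × 818 = 0.1406.
θ_2 = 8.08° from the vertical.

8.1°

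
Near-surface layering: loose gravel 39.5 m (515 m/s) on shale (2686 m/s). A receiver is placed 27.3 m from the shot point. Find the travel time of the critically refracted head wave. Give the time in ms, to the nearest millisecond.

θ_c = arcsin(V₁/V₂) = arcsin(515/2686) = 11.05°, cos θ_c = 0.9814.
Intercept time tᵢ = 2h cos θ_c / V₁ = 2·39.5·0.9814/515 = 0.15055 s.
t = x/V₂ + tᵢ = 27.3/2686 + 0.15055 = 0.16072 s.

161 ms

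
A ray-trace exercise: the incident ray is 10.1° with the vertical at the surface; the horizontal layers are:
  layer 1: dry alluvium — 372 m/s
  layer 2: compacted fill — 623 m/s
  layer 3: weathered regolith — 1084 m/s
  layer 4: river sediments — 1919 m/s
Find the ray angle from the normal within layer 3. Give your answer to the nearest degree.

31°

Ray parameter p = sin 10.1° / 372 = 4.7142e-04 s/m.
sin θ_3 = p·V_3 = 4.7142e-04 × 1084 = 0.5110.
θ_3 = arcsin 0.5110 = 30.73°.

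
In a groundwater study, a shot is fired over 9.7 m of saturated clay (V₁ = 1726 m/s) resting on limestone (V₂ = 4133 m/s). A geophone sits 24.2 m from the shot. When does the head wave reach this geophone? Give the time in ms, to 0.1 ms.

16.1 ms

θ_c = arcsin(V₁/V₂) = arcsin(1726/4133) = 24.68°, cos θ_c = 0.9086.
Intercept time tᵢ = 2h cos θ_c / V₁ = 2·9.7·0.9086/1726 = 0.01021 s.
t = x/V₂ + tᵢ = 24.2/4133 + 0.01021 = 0.01607 s.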